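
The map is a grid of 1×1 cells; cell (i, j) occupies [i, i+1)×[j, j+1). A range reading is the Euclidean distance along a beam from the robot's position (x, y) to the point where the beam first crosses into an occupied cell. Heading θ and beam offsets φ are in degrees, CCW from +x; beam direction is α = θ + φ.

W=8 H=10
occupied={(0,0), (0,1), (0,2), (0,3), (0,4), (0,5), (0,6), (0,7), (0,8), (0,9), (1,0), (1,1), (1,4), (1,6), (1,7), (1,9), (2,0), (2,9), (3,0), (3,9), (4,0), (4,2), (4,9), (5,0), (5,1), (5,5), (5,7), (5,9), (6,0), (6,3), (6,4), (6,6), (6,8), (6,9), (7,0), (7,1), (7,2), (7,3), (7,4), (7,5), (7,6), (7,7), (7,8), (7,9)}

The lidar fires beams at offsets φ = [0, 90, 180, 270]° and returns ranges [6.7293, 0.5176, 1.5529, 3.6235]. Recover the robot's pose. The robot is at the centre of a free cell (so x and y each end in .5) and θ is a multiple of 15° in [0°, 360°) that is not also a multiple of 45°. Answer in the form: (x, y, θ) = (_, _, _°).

(x, y, θ) = (4.5, 7.5, 255°)

The pose lattice has 36·16 = 576 candidates. Test each by forward raycasting.
  (6.5, 2.5, 150°): beam 1 = 6.3509 ≠ 6.7293 ✗
  (2.5, 8.5, 300°): beam 1 = 8.6603 ≠ 6.7293 ✗
  (5.5, 8.5, 345°): beam 1 = 0.5176 ≠ 6.7293 ✗
  (4.5, 5.5, 165°): beam 1 = 2.5882 ≠ 6.7293 ✗
  …
  (4.5, 7.5, 255°): r_1=6.7293, r_2=0.5176, r_3=1.5529, r_4=3.6235 — all match ✓
No second candidate reproduces the full scan.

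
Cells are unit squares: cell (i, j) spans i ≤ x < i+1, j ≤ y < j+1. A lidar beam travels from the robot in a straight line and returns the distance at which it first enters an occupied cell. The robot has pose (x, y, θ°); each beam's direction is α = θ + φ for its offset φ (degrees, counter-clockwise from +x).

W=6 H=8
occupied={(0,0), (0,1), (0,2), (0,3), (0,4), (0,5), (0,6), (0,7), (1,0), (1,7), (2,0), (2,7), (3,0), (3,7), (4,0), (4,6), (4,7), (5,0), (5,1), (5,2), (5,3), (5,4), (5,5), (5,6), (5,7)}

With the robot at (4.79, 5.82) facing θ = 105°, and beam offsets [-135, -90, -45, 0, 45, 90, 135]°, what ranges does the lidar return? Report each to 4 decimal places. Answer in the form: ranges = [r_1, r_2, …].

beam 1: φ=-135°, α=330°
  dir = (cos 330°, sin 330°) = (0.8660, -0.5000); from cell (4,5)
  next x-line at t=0.2425, next y-line at t=1.6400; Δt_x=1.1547, Δt_y=2.0000
    x: enter (5,5) at t=0.2425 ← occupied
  → r_1 = 0.2425
beam 2: φ=-90°, α=15°
  dir = (cos 15°, sin 15°) = (0.9659, 0.2588); from cell (4,5)
  next x-line at t=0.2174, next y-line at t=0.6955; Δt_x=1.0353, Δt_y=3.8637
    x: enter (5,5) at t=0.2174 ← occupied
  → r_2 = 0.2174
beam 3: φ=-45°, α=60°
  dir = (cos 60°, sin 60°) = (0.5000, 0.8660); from cell (4,5)
  next x-line at t=0.4200, next y-line at t=0.2078; Δt_x=2.0000, Δt_y=1.1547
    y: enter (4,6) at t=0.2078 ← occupied
  → r_3 = 0.2078
beam 4: φ=0°, α=105°
  dir = (cos 105°, sin 105°) = (-0.2588, 0.9659); from cell (4,5)
  next x-line at t=3.0523, next y-line at t=0.1863; Δt_x=3.8637, Δt_y=1.0353
    y: enter (4,6) at t=0.1863 ← occupied
  → r_4 = 0.1863
beam 5: φ=45°, α=150°
  dir = (cos 150°, sin 150°) = (-0.8660, 0.5000); from cell (4,5)
  next x-line at t=0.9122, next y-line at t=0.3600; Δt_x=1.1547, Δt_y=2.0000
    y: enter (4,6) at t=0.3600 ← occupied
  → r_5 = 0.3600
beam 6: φ=90°, α=195°
  dir = (cos 195°, sin 195°) = (-0.9659, -0.2588); from cell (4,5)
  next x-line at t=0.8179, next y-line at t=3.1682; Δt_x=1.0353, Δt_y=3.8637
    x: enter (3,5) at t=0.8179
    x: enter (2,5) at t=1.8531
    x: enter (1,5) at t=2.8884
    y: enter (1,4) at t=3.1682
    x: enter (0,4) at t=3.9237 ← occupied
  → r_6 = 3.9237
beam 7: φ=135°, α=240°
  dir = (cos 240°, sin 240°) = (-0.5000, -0.8660); from cell (4,5)
  next x-line at t=1.5800, next y-line at t=0.9469; Δt_x=2.0000, Δt_y=1.1547
    y: enter (4,4) at t=0.9469
    x: enter (3,4) at t=1.5800
    y: enter (3,3) at t=2.1016
    y: enter (3,2) at t=3.2563
    x: enter (2,2) at t=3.5800
    y: enter (2,1) at t=4.4110
    y: enter (2,0) at t=5.5657 ← occupied
  → r_7 = 5.5657

ranges = [0.2425, 0.2174, 0.2078, 0.1863, 0.3600, 3.9237, 5.5657]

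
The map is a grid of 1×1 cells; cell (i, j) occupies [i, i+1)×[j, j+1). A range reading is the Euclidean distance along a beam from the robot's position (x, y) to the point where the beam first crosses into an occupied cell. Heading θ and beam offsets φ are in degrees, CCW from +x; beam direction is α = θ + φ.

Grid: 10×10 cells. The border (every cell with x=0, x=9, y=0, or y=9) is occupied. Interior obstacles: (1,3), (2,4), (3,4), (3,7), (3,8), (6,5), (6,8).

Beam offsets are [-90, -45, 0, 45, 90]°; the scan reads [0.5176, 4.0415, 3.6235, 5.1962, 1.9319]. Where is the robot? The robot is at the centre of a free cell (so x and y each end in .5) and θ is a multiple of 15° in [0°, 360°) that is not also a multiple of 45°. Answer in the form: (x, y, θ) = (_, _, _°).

(x, y, θ) = (4.5, 4.5, 285°)

The pose lattice has 57·16 = 912 candidates. Test each by forward raycasting.
  (5.5, 6.5, 30°): beam 1 = 1.0000 ≠ 0.5176 ✗
  (6.5, 2.5, 300°): beam 1 = 3.0000 ≠ 0.5176 ✗
  (6.5, 2.5, 15°): beam 1 = 1.5529 ≠ 0.5176 ✗
  (3.5, 3.5, 120°): beam 1 = 3.0000 ≠ 0.5176 ✗
  …
  (4.5, 4.5, 285°): r_1=0.5176, r_2=4.0415, r_3=3.6235, r_4=5.1962, r_5=1.9319 — all match ✓
No second candidate reproduces the full scan.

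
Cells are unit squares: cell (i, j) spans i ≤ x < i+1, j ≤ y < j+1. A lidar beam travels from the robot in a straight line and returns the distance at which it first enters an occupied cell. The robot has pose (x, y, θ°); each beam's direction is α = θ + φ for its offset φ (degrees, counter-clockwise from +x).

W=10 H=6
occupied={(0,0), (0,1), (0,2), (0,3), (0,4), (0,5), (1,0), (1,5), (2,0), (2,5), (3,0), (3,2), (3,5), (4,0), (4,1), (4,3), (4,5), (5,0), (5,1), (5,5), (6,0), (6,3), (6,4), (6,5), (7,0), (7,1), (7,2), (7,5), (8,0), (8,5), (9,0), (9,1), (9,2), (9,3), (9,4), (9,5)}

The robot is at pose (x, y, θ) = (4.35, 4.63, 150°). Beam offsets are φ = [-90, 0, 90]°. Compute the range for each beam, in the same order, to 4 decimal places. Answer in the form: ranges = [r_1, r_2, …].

beam 1: φ=-90°, α=60°
  dir = (cos 60°, sin 60°) = (0.5000, 0.8660); from cell (4,4)
  next x-line at t=1.3000, next y-line at t=0.4272; Δt_x=2.0000, Δt_y=1.1547
    y: enter (4,5) at t=0.4272 ← occupied
  → r_1 = 0.4272
beam 2: φ=0°, α=150°
  dir = (cos 150°, sin 150°) = (-0.8660, 0.5000); from cell (4,4)
  next x-line at t=0.4041, next y-line at t=0.7400; Δt_x=1.1547, Δt_y=2.0000
    x: enter (3,4) at t=0.4041
    y: enter (3,5) at t=0.7400 ← occupied
  → r_2 = 0.7400
beam 3: φ=90°, α=240°
  dir = (cos 240°, sin 240°) = (-0.5000, -0.8660); from cell (4,4)
  next x-line at t=0.7000, next y-line at t=0.7275; Δt_x=2.0000, Δt_y=1.1547
    x: enter (3,4) at t=0.7000
    y: enter (3,3) at t=0.7275
    y: enter (3,2) at t=1.8822 ← occupied
  → r_3 = 1.8822

ranges = [0.4272, 0.7400, 1.8822]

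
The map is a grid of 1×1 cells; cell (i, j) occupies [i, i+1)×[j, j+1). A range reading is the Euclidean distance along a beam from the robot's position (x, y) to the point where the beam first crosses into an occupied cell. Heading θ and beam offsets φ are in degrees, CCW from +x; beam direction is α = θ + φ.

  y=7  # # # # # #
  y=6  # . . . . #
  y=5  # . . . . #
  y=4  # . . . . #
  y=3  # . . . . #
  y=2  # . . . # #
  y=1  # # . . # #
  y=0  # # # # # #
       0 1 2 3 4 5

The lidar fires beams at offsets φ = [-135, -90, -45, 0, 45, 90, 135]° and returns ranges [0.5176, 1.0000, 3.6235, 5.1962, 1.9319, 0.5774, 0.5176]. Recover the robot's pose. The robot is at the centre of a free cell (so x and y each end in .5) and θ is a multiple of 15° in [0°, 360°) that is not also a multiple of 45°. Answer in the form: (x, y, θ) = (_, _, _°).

(x, y, θ) = (4.5, 6.5, 240°)

Candidates: 21 free-cell centres × 16 headings = 336 poses. Raycast each; keep the one whose scan matches to 4 dp.
  (1.5, 6.5, 330°): beam 3 = 5.6940 ≠ 3.6235 ✗
  (3.5, 4.5, 255°): beam 1 = 2.8868 ≠ 0.5176 ✗
  (4.5, 3.5, 240°): beam 1 = 3.6235 ≠ 0.5176 ✗
  …
  (4.5, 6.5, 240°): r_1=0.5176, r_2=1.0000, r_3=3.6235, r_4=5.1962, r_5=1.9319, r_6=0.5774, r_7=0.5176 — all match ✓
No second candidate reproduces the full scan.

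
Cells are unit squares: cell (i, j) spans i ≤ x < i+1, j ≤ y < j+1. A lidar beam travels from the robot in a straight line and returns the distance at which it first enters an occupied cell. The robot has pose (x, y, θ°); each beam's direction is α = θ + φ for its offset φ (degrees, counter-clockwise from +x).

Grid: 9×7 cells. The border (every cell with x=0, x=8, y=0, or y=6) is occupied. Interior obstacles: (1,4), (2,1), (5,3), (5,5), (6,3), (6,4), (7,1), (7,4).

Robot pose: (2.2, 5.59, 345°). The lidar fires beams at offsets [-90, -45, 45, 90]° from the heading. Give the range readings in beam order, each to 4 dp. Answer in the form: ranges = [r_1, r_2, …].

beam 1: φ=-90°, α=255°
  cosα=-0.2588 sinα=-0.9659 | (2,5) | tMaxX 0.7727 tMaxY 0.6108 | tΔX 3.8637 tΔY 1.0353
    t=0.6108 [y] (2,4)
    t=0.7727 [x] (1,4) — stop
  → r_1 = 0.7727
beam 2: φ=-45°, α=300°
  cosα=0.5000 sinα=-0.8660 | (2,5) | tMaxX 1.6000 tMaxY 0.6813 | tΔX 2.0000 tΔY 1.1547
    t=0.6813 [y] (2,4)
    t=1.6000 [x] (3,4)
    t=1.8360 [y] (3,3)
    t=2.9907 [y] (3,2)
    t=3.6000 [x] (4,2)
    t=4.1454 [y] (4,1)
    t=5.3001 [y] (4,0) — stop
  → r_2 = 5.3001
beam 3: φ=45°, α=30°
  cosα=0.8660 sinα=0.5000 | (2,5) | tMaxX 0.9238 tMaxY 0.8200 | tΔX 1.1547 tΔY 2.0000
    t=0.8200 [y] (2,6) — stop
  → r_3 = 0.8200
beam 4: φ=90°, α=75°
  cosα=0.2588 sinα=0.9659 | (2,5) | tMaxX 3.0910 tMaxY 0.4245 | tΔX 3.8637 tΔY 1.0353
    t=0.4245 [y] (2,6) — stop
  → r_4 = 0.4245

ranges = [0.7727, 5.3001, 0.8200, 0.4245]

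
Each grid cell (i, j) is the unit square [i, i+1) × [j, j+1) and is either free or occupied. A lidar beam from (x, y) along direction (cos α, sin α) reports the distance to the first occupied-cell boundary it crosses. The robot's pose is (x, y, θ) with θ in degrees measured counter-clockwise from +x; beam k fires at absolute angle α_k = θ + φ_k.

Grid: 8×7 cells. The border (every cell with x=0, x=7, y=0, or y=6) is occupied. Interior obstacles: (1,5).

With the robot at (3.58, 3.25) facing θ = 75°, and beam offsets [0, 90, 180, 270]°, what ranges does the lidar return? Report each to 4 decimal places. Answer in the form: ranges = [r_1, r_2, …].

beam 1: φ=0°, α=75°
  cosα=0.2588 sinα=0.9659 | (3,3) | tMaxX 1.6228 tMaxY 0.7765 | tΔX 3.8637 tΔY 1.0353
    t=0.7765 [y] (3,4)
    t=1.6228 [x] (4,4)
    t=1.8117 [y] (4,5)
    t=2.8470 [y] (4,6) — stop
  → r_1 = 2.8470
beam 2: φ=90°, α=165°
  cosα=-0.9659 sinα=0.2588 | (3,3) | tMaxX 0.6005 tMaxY 2.8978 | tΔX 1.0353 tΔY 3.8637
    t=0.6005 [x] (2,3)
    t=1.6357 [x] (1,3)
    t=2.6710 [x] (0,3) — stop
  → r_2 = 2.6710
beam 3: φ=180°, α=255°
  cosα=-0.2588 sinα=-0.9659 | (3,3) | tMaxX 2.2409 tMaxY 0.2588 | tΔX 3.8637 tΔY 1.0353
    t=0.2588 [y] (3,2)
    t=1.2941 [y] (3,1)
    t=2.2409 [x] (2,1)
    t=2.3294 [y] (2,0) — stop
  → r_3 = 2.3294
beam 4: φ=270°, α=345°
  cosα=0.9659 sinα=-0.2588 | (3,3) | tMaxX 0.4348 tMaxY 0.9659 | tΔX 1.0353 tΔY 3.8637
    t=0.4348 [x] (4,3)
    t=0.9659 [y] (4,2)
    t=1.4701 [x] (5,2)
    t=2.5054 [x] (6,2)
    t=3.5406 [x] (7,2) — stop
  → r_4 = 3.5406

ranges = [2.8470, 2.6710, 2.3294, 3.5406]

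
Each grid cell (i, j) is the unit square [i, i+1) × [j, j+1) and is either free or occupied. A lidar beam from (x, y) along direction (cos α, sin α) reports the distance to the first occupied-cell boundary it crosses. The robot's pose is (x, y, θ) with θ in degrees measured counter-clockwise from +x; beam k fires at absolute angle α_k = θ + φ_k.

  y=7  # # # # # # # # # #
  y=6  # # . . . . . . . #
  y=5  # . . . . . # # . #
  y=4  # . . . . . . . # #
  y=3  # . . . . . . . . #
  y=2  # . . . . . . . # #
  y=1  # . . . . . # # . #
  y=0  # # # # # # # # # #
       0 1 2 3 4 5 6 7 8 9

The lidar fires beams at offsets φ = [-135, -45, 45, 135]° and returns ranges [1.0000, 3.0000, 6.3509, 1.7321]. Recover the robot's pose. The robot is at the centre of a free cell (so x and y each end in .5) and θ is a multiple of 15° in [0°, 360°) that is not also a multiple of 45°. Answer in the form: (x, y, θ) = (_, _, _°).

(x, y, θ) = (2.5, 5.5, 285°)

Enumerate (i+0.5, j+0.5, θ) over the 41 free cells and 16 admissible headings. For each, cast all 4 beams and compare to the given ranges.
  (8.5, 5.5, 345°): beam 1 = 0.5774 ≠ 1.0000 ✗
  (7.5, 4.5, 75°): beam 1 = 1.7321 ≠ 1.0000 ✗
  (7.5, 4.5, 165°): beam 1 = 0.5774 ≠ 1.0000 ✗
  …
  (2.5, 5.5, 285°): r_1=1.0000, r_2=3.0000, r_3=6.3509, r_4=1.7321 — all match ✓
No second candidate reproduces the full scan.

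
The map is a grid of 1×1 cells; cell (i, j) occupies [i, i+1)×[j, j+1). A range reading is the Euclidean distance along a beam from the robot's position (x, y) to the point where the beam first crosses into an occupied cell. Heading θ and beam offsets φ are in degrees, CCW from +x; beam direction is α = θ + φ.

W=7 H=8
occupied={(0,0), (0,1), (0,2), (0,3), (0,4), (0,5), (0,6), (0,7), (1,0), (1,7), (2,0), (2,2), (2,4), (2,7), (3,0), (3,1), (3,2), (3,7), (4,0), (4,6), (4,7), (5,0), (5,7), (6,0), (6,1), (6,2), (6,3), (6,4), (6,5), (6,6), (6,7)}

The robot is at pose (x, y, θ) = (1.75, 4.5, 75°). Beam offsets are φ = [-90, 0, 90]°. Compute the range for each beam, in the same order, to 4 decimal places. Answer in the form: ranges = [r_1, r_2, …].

beam 1: φ=-90°, α=345°
  direction (0.9659, -0.2588); cell (1,4); t to first gridline: x 0.2588, y 1.9319 (then +1.0353 / +3.8637)
    (2,4) via x @ 0.2588  # hit
  → r_1 = 0.2588
beam 2: φ=0°, α=75°
  direction (0.2588, 0.9659); cell (1,4); t to first gridline: x 0.9659, y 0.5176 (then +3.8637 / +1.0353)
    (1,5) via y @ 0.5176
    (2,5) via x @ 0.9659
    (2,6) via y @ 1.5529
    (2,7) via y @ 2.5882  # hit
  → r_2 = 2.5882
beam 3: φ=90°, α=165°
  direction (-0.9659, 0.2588); cell (1,4); t to first gridline: x 0.7765, y 1.9319 (then +1.0353 / +3.8637)
    (0,4) via x @ 0.7765  # hit
  → r_3 = 0.7765

ranges = [0.2588, 2.5882, 0.7765]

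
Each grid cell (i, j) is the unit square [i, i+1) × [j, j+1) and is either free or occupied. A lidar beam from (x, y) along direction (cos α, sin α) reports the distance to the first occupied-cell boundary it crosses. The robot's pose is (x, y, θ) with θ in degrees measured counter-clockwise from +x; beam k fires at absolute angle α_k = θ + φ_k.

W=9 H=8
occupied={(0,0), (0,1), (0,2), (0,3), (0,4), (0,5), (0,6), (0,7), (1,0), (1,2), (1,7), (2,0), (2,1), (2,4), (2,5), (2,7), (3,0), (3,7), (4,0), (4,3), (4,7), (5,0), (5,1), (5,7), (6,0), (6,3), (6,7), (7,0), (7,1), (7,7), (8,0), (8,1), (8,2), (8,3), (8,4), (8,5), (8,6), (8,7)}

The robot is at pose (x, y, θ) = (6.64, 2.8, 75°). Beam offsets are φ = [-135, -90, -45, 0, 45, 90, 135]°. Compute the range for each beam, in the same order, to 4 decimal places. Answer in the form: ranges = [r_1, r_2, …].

ranges = [0.9238, 1.4080, 0.4000, 0.2071, 0.2309, 1.6979, 1.6000]

beam 1: φ=-135°, α=300°
  direction (0.5000, -0.8660); cell (6,2); t to first gridline: x 0.7200, y 0.9238 (then +2.0000 / +1.1547)
    (7,2) via x @ 0.7200
    (7,1) via y @ 0.9238  # hit
  → r_1 = 0.9238
beam 2: φ=-90°, α=345°
  direction (0.9659, -0.2588); cell (6,2); t to first gridline: x 0.3727, y 3.0910 (then +1.0353 / +3.8637)
    (7,2) via x @ 0.3727
    (8,2) via x @ 1.4080  # hit
  → r_2 = 1.4080
beam 3: φ=-45°, α=30°
  direction (0.8660, 0.5000); cell (6,2); t to first gridline: x 0.4157, y 0.4000 (then +1.1547 / +2.0000)
    (6,3) via y @ 0.4000  # hit
  → r_3 = 0.4000
beam 4: φ=0°, α=75°
  direction (0.2588, 0.9659); cell (6,2); t to first gridline: x 1.3909, y 0.2071 (then +3.8637 / +1.0353)
    (6,3) via y @ 0.2071  # hit
  → r_4 = 0.2071
beam 5: φ=45°, α=120°
  direction (-0.5000, 0.8660); cell (6,2); t to first gridline: x 1.2800, y 0.2309 (then +2.0000 / +1.1547)
    (6,3) via y @ 0.2309  # hit
  → r_5 = 0.2309
beam 6: φ=90°, α=165°
  direction (-0.9659, 0.2588); cell (6,2); t to first gridline: x 0.6626, y 0.7727 (then +1.0353 / +3.8637)
    (5,2) via x @ 0.6626
    (5,3) via y @ 0.7727
    (4,3) via x @ 1.6979  # hit
  → r_6 = 1.6979
beam 7: φ=135°, α=210°
  direction (-0.8660, -0.5000); cell (6,2); t to first gridline: x 0.7390, y 1.6000 (then +1.1547 / +2.0000)
    (5,2) via x @ 0.7390
    (5,1) via y @ 1.6000  # hit
  → r_7 = 1.6000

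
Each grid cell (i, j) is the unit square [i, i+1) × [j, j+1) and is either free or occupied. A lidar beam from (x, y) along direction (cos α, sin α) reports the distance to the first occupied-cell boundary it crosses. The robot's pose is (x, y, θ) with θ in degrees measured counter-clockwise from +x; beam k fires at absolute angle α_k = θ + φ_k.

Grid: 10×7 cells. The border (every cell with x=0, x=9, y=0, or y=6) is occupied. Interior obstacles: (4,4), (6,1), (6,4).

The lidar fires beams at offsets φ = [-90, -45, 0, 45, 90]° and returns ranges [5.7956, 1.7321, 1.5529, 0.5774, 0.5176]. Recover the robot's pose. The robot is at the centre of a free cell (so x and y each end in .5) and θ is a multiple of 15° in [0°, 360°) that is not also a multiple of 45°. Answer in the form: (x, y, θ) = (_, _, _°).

(x, y, θ) = (1.5, 4.5, 105°)

Candidates: 37 free-cell centres × 16 headings = 592 poses. Raycast each; keep the one whose scan matches to 4 dp.
  (7.5, 2.5, 210°): beam 1 = 1.7321 ≠ 5.7956 ✗
  (6.5, 5.5, 60°): beam 1 = 2.8868 ≠ 5.7956 ✗
  (2.5, 4.5, 15°): beam 1 = 3.6235 ≠ 5.7956 ✗
  …
  (1.5, 4.5, 105°): r_1=5.7956, r_2=1.7321, r_3=1.5529, r_4=0.5774, r_5=0.5176 — all match ✓
No second candidate reproduces the full scan.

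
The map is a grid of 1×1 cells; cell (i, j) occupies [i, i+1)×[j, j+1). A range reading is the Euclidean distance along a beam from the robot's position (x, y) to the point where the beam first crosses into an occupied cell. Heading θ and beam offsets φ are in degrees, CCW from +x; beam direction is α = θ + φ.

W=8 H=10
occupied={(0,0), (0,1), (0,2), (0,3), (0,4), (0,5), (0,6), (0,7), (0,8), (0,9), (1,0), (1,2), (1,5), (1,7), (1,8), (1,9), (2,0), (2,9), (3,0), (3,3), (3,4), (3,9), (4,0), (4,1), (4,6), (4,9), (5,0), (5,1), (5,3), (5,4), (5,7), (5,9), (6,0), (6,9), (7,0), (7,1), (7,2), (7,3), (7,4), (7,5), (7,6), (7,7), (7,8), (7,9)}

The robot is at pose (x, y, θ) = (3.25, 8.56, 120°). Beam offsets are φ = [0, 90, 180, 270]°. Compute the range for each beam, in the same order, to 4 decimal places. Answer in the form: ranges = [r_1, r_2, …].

ranges = [0.5081, 1.4434, 1.8013, 0.8800]

beam 1: φ=0°, α=120°
  cosα=-0.5000 sinα=0.8660 | (3,8) | tMaxX 0.5000 tMaxY 0.5081 | tΔX 2.0000 tΔY 1.1547
    t=0.5000 [x] (2,8)
    t=0.5081 [y] (2,9) — stop
  → r_1 = 0.5081
beam 2: φ=90°, α=210°
  cosα=-0.8660 sinα=-0.5000 | (3,8) | tMaxX 0.2887 tMaxY 1.1200 | tΔX 1.1547 tΔY 2.0000
    t=0.2887 [x] (2,8)
    t=1.1200 [y] (2,7)
    t=1.4434 [x] (1,7) — stop
  → r_2 = 1.4434
beam 3: φ=180°, α=300°
  cosα=0.5000 sinα=-0.8660 | (3,8) | tMaxX 1.5000 tMaxY 0.6466 | tΔX 2.0000 tΔY 1.1547
    t=0.6466 [y] (3,7)
    t=1.5000 [x] (4,7)
    t=1.8013 [y] (4,6) — stop
  → r_3 = 1.8013
beam 4: φ=270°, α=30°
  cosα=0.8660 sinα=0.5000 | (3,8) | tMaxX 0.8660 tMaxY 0.8800 | tΔX 1.1547 tΔY 2.0000
    t=0.8660 [x] (4,8)
    t=0.8800 [y] (4,9) — stop
  → r_4 = 0.8800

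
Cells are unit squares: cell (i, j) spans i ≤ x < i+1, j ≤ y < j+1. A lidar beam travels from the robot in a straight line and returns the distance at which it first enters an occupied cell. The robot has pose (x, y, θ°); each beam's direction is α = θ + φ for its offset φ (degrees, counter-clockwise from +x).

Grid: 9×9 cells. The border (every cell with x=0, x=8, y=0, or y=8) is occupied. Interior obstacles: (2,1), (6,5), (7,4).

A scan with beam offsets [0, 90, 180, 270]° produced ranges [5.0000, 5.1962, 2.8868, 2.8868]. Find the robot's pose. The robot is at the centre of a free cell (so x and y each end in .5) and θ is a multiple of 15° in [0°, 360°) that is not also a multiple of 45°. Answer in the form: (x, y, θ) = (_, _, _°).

(x, y, θ) = (3.5, 5.5, 240°)

Candidates: 46 free-cell centres × 16 headings = 736 poses. Raycast each; keep the one whose scan matches to 4 dp.
  (1.5, 3.5, 255°): beam 1 = 1.9319 ≠ 5.0000 ✗
  (5.5, 7.5, 240°): beam 1 = 6.3509 ≠ 5.0000 ✗
  (1.5, 5.5, 330°): beam 1 = 7.5056 ≠ 5.0000 ✗
  …
  (3.5, 5.5, 240°): r_1=5.0000, r_2=5.1962, r_3=2.8868, r_4=2.8868 — all match ✓
Only this pose fits every beam.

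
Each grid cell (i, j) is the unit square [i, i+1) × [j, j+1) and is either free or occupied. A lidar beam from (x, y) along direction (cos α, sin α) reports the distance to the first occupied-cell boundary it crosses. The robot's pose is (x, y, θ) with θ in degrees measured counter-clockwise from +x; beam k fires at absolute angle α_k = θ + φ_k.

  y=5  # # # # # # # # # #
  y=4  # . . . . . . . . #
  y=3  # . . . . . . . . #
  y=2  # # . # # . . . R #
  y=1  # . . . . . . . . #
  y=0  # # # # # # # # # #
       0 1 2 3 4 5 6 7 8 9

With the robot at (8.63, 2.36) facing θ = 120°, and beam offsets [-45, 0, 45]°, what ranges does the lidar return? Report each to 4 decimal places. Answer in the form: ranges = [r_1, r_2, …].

beam 1: φ=-45°, α=75°
  direction (0.2588, 0.9659); cell (8,2); t to first gridline: x 1.4296, y 0.6626 (then +3.8637 / +1.0353)
    (8,3) via y @ 0.6626
    (9,3) via x @ 1.4296  # hit
  → r_1 = 1.4296
beam 2: φ=0°, α=120°
  direction (-0.5000, 0.8660); cell (8,2); t to first gridline: x 1.2600, y 0.7390 (then +2.0000 / +1.1547)
    (8,3) via y @ 0.7390
    (7,3) via x @ 1.2600
    (7,4) via y @ 1.8937
    (7,5) via y @ 3.0484  # hit
  → r_2 = 3.0484
beam 3: φ=45°, α=165°
  direction (-0.9659, 0.2588); cell (8,2); t to first gridline: x 0.6522, y 2.4728 (then +1.0353 / +3.8637)
    (7,2) via x @ 0.6522
    (6,2) via x @ 1.6875
    (6,3) via y @ 2.4728
    (5,3) via x @ 2.7228
    (4,3) via x @ 3.7581
    (3,3) via x @ 4.7933
    (2,3) via x @ 5.8286
    (2,4) via y @ 6.3365
    (1,4) via x @ 6.8639
    (0,4) via x @ 7.8992  # hit
  → r_3 = 7.8992

ranges = [1.4296, 3.0484, 7.8992]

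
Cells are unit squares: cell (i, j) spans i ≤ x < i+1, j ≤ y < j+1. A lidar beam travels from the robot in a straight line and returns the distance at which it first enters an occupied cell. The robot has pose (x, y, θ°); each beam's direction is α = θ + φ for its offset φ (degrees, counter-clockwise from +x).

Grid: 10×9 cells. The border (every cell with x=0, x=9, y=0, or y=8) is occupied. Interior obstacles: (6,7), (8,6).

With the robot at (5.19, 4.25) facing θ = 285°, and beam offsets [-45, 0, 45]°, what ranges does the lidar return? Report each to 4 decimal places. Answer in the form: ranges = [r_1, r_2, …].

ranges = [3.7528, 3.3646, 4.3994]

beam 1: φ=-45°, α=240°
  d=(-0.5000,-0.8660)  start (5,4)  tX=0.3800 tY=0.2887  stride 1/|dx|=2.0000 1/|dy|=1.1547
    cross y-line → (5,3), t=0.2887
    cross x-line → (4,3), t=0.3800
    cross y-line → (4,2), t=1.4434
    cross x-line → (3,2), t=2.3800
    cross y-line → (3,1), t=2.5981
    cross y-line → (3,0), t=3.7528 (wall)
  → r_1 = 3.7528
beam 2: φ=0°, α=285°
  d=(0.2588,-0.9659)  start (5,4)  tX=3.1296 tY=0.2588  stride 1/|dx|=3.8637 1/|dy|=1.0353
    cross y-line → (5,3), t=0.2588
    cross y-line → (5,2), t=1.2941
    cross y-line → (5,1), t=2.3294
    cross x-line → (6,1), t=3.1296
    cross y-line → (6,0), t=3.3646 (wall)
  → r_2 = 3.3646
beam 3: φ=45°, α=330°
  d=(0.8660,-0.5000)  start (5,4)  tX=0.9353 tY=0.5000  stride 1/|dx|=1.1547 1/|dy|=2.0000
    cross y-line → (5,3), t=0.5000
    cross x-line → (6,3), t=0.9353
    cross x-line → (7,3), t=2.0900
    cross y-line → (7,2), t=2.5000
    cross x-line → (8,2), t=3.2447
    cross x-line → (9,2), t=4.3994 (wall)
  → r_3 = 4.3994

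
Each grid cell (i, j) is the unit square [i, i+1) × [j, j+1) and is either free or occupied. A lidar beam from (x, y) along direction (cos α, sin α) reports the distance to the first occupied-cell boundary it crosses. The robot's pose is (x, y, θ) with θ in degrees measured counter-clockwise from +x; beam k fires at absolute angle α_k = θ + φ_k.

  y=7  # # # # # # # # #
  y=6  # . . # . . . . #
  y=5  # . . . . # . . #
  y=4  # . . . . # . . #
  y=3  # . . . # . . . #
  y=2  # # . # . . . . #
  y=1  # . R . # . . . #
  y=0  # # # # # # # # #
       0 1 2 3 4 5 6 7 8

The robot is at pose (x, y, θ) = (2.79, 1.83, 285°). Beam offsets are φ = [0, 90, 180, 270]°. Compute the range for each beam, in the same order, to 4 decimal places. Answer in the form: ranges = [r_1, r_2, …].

beam 1: φ=0°, α=285°
  direction (0.2588, -0.9659); cell (2,1); t to first gridline: x 0.8114, y 0.8593 (then +3.8637 / +1.0353)
    (3,1) via x @ 0.8114
    (3,0) via y @ 0.8593  # hit
  → r_1 = 0.8593
beam 2: φ=90°, α=15°
  direction (0.9659, 0.2588); cell (2,1); t to first gridline: x 0.2174, y 0.6568 (then +1.0353 / +3.8637)
    (3,1) via x @ 0.2174
    (3,2) via y @ 0.6568  # hit
  → r_2 = 0.6568
beam 3: φ=180°, α=105°
  direction (-0.2588, 0.9659); cell (2,1); t to first gridline: x 3.0523, y 0.1760 (then +3.8637 / +1.0353)
    (2,2) via y @ 0.1760
    (2,3) via y @ 1.2113
    (2,4) via y @ 2.2465
    (1,4) via x @ 3.0523
    (1,5) via y @ 3.2818
    (1,6) via y @ 4.3171
    (1,7) via y @ 5.3524  # hit
  → r_3 = 5.3524
beam 4: φ=270°, α=195°
  direction (-0.9659, -0.2588); cell (2,1); t to first gridline: x 0.8179, y 3.2069 (then +1.0353 / +3.8637)
    (1,1) via x @ 0.8179
    (0,1) via x @ 1.8531  # hit
  → r_4 = 1.8531

ranges = [0.8593, 0.6568, 5.3524, 1.8531]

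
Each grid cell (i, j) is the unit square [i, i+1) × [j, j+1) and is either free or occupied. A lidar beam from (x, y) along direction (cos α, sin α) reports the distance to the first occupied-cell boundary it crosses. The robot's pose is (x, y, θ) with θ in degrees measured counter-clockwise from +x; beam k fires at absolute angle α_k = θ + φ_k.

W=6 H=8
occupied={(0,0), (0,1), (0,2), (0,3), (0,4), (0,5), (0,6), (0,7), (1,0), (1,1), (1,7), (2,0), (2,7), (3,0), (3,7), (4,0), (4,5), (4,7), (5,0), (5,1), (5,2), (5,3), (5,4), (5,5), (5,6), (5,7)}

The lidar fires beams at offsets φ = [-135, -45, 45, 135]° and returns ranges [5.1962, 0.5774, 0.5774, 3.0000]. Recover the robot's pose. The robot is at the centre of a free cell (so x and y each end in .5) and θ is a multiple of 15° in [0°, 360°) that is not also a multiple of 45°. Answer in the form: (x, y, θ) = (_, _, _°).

Enumerate (i+0.5, j+0.5, θ) over the 22 free cells and 16 admissible headings. For each, cast all 4 beams and compare to the given ranges.
  (2.5, 4.5, 300°): beam 1 = 1.5529 ≠ 5.1962 ✗
  (4.5, 2.5, 255°): beam 2 = 2.8868 ≠ 0.5774 ✗
  (4.5, 1.5, 210°): beam 1 = 1.9319 ≠ 5.1962 ✗
  (3.5, 5.5, 195°): beam 1 = 1.7321 ≠ 5.1962 ✗
  (3.5, 3.5, 285°): beam 1 = 2.8868 ≠ 5.1962 ✗
  …
  (1.5, 2.5, 195°): r_1=5.1962, r_2=0.5774, r_3=0.5774, r_4=3.0000 — all match ✓
Unique over the lattice → pose = (1.5, 2.5, 195°).

(x, y, θ) = (1.5, 2.5, 195°)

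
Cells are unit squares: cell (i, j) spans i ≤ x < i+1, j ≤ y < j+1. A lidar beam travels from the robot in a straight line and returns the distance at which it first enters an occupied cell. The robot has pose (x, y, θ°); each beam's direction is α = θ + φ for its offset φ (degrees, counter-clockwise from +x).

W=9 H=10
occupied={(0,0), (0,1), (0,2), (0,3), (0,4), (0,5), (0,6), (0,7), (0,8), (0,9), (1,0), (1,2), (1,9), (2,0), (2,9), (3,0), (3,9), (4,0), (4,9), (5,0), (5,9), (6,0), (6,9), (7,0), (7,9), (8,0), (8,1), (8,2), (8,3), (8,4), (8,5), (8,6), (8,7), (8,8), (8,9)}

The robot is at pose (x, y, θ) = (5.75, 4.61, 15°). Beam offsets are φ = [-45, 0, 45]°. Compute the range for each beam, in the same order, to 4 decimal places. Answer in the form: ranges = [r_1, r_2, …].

ranges = [2.5981, 2.3294, 4.5000]

beam 1: φ=-45°, α=330°
  cosα=0.8660 sinα=-0.5000 | (5,4) | tMaxX 0.2887 tMaxY 1.2200 | tΔX 1.1547 tΔY 2.0000
    t=0.2887 [x] (6,4)
    t=1.2200 [y] (6,3)
    t=1.4434 [x] (7,3)
    t=2.5981 [x] (8,3) — stop
  → r_1 = 2.5981
beam 2: φ=0°, α=15°
  cosα=0.9659 sinα=0.2588 | (5,4) | tMaxX 0.2588 tMaxY 1.5068 | tΔX 1.0353 tΔY 3.8637
    t=0.2588 [x] (6,4)
    t=1.2941 [x] (7,4)
    t=1.5068 [y] (7,5)
    t=2.3294 [x] (8,5) — stop
  → r_2 = 2.3294
beam 3: φ=45°, α=60°
  cosα=0.5000 sinα=0.8660 | (5,4) | tMaxX 0.5000 tMaxY 0.4503 | tΔX 2.0000 tΔY 1.1547
    t=0.4503 [y] (5,5)
    t=0.5000 [x] (6,5)
    t=1.6050 [y] (6,6)
    t=2.5000 [x] (7,6)
    t=2.7597 [y] (7,7)
    t=3.9144 [y] (7,8)
    t=4.5000 [x] (8,8) — stop
  → r_3 = 4.5000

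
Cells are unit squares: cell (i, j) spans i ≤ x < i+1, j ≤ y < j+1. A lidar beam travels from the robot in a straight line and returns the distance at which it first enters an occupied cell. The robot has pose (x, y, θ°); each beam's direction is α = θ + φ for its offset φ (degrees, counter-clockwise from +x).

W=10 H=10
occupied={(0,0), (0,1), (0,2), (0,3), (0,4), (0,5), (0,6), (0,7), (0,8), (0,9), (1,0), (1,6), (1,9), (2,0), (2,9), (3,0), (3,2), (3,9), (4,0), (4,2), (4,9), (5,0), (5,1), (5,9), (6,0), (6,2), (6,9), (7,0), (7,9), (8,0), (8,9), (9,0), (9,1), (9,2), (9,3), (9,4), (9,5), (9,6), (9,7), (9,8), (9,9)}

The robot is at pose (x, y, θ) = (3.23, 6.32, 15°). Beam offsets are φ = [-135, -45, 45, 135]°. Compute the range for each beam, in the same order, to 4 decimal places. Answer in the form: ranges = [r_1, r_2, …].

ranges = [4.4600, 6.6626, 3.0946, 2.5750]

beam 1: φ=-135°, α=240°
  direction (-0.5000, -0.8660); cell (3,6); t to first gridline: x 0.4600, y 0.3695 (then +2.0000 / +1.1547)
    (3,5) via y @ 0.3695
    (2,5) via x @ 0.4600
    (2,4) via y @ 1.5242
    (1,4) via x @ 2.4600
    (1,3) via y @ 2.6789
    (1,2) via y @ 3.8336
    (0,2) via x @ 4.4600  # hit
  → r_1 = 4.4600
beam 2: φ=-45°, α=330°
  direction (0.8660, -0.5000); cell (3,6); t to first gridline: x 0.8891, y 0.6400 (then +1.1547 / +2.0000)
    (3,5) via y @ 0.6400
    (4,5) via x @ 0.8891
    (5,5) via x @ 2.0438
    (5,4) via y @ 2.6400
    (6,4) via x @ 3.1985
    (7,4) via x @ 4.3532
    (7,3) via y @ 4.6400
    (8,3) via x @ 5.5079
    (8,2) via y @ 6.6400
    (9,2) via x @ 6.6626  # hit
  → r_2 = 6.6626
beam 3: φ=45°, α=60°
  direction (0.5000, 0.8660); cell (3,6); t to first gridline: x 1.5400, y 0.7852 (then +2.0000 / +1.1547)
    (3,7) via y @ 0.7852
    (4,7) via x @ 1.5400
    (4,8) via y @ 1.9399
    (4,9) via y @ 3.0946  # hit
  → r_3 = 3.0946
beam 4: φ=135°, α=150°
  direction (-0.8660, 0.5000); cell (3,6); t to first gridline: x 0.2656, y 1.3600 (then +1.1547 / +2.0000)
    (2,6) via x @ 0.2656
    (2,7) via y @ 1.3600
    (1,7) via x @ 1.4203
    (0,7) via x @ 2.5750  # hit
  → r_4 = 2.5750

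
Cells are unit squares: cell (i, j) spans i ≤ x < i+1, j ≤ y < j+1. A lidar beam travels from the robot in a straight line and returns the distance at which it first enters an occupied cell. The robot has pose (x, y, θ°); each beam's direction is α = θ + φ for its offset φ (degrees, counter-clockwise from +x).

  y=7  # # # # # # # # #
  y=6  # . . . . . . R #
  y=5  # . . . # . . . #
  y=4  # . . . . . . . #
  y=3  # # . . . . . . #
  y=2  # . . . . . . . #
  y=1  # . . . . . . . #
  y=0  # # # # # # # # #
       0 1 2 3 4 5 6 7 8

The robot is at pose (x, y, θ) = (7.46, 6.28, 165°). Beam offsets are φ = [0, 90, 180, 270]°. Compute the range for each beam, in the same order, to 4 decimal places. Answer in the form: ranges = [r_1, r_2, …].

ranges = [2.7819, 5.4663, 0.5590, 0.7454]

beam 1: φ=0°, α=165°
  cosα=-0.9659 sinα=0.2588 | (7,6) | tMaxX 0.4762 tMaxY 2.7819 | tΔX 1.0353 tΔY 3.8637
    t=0.4762 [x] (6,6)
    t=1.5115 [x] (5,6)
    t=2.5468 [x] (4,6)
    t=2.7819 [y] (4,7) — stop
  → r_1 = 2.7819
beam 2: φ=90°, α=255°
  cosα=-0.2588 sinα=-0.9659 | (7,6) | tMaxX 1.7773 tMaxY 0.2899 | tΔX 3.8637 tΔY 1.0353
    t=0.2899 [y] (7,5)
    t=1.3252 [y] (7,4)
    t=1.7773 [x] (6,4)
    t=2.3604 [y] (6,3)
    t=3.3957 [y] (6,2)
    t=4.4310 [y] (6,1)
    t=5.4663 [y] (6,0) — stop
  → r_2 = 5.4663
beam 3: φ=180°, α=345°
  cosα=0.9659 sinα=-0.2588 | (7,6) | tMaxX 0.5590 tMaxY 1.0818 | tΔX 1.0353 tΔY 3.8637
    t=0.5590 [x] (8,6) — stop
  → r_3 = 0.5590
beam 4: φ=270°, α=75°
  cosα=0.2588 sinα=0.9659 | (7,6) | tMaxX 2.0864 tMaxY 0.7454 | tΔX 3.8637 tΔY 1.0353
    t=0.7454 [y] (7,7) — stop
  → r_4 = 0.7454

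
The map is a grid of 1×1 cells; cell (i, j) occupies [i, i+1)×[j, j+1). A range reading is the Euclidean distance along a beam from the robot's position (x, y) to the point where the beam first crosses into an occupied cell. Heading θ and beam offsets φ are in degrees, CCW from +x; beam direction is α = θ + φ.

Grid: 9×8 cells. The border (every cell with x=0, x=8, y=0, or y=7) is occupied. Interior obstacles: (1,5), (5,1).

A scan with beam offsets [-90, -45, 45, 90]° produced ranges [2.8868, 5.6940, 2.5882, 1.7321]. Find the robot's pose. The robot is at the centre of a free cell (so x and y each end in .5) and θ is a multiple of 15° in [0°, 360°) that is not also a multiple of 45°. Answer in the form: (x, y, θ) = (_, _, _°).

(x, y, θ) = (2.5, 2.5, 60°)

The pose lattice has 40·16 = 640 candidates. Test each by forward raycasting.
  (3.5, 6.5, 210°): beam 1 = 0.5774 ≠ 2.8868 ✗
  (6.5, 4.5, 255°): beam 1 = 4.6587 ≠ 2.8868 ✗
  (3.5, 4.5, 165°): beam 1 = 2.5882 ≠ 2.8868 ✗
  …
  (2.5, 2.5, 60°): r_1=2.8868, r_2=5.6940, r_3=2.5882, r_4=1.7321 — all match ✓
Only this pose fits every beam.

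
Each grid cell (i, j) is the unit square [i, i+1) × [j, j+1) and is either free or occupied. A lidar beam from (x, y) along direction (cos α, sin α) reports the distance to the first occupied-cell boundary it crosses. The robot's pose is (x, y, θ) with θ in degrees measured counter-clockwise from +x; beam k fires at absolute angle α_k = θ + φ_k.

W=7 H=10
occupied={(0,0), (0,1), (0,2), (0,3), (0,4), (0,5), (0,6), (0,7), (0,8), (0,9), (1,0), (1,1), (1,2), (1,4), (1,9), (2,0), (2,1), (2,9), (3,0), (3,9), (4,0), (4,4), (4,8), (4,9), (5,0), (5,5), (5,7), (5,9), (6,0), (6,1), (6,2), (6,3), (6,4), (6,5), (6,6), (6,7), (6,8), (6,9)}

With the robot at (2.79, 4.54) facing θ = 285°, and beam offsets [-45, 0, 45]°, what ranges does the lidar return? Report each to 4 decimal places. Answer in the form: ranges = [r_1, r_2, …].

beam 1: φ=-45°, α=240°
  d=(-0.5000,-0.8660)  start (2,4)  tX=1.5800 tY=0.6235  stride 1/|dx|=2.0000 1/|dy|=1.1547
    cross y-line → (2,3), t=0.6235
    cross x-line → (1,3), t=1.5800
    cross y-line → (1,2), t=1.7782 (wall)
  → r_1 = 1.7782
beam 2: φ=0°, α=285°
  d=(0.2588,-0.9659)  start (2,4)  tX=0.8114 tY=0.5590  stride 1/|dx|=3.8637 1/|dy|=1.0353
    cross y-line → (2,3), t=0.5590
    cross x-line → (3,3), t=0.8114
    cross y-line → (3,2), t=1.5943
    cross y-line → (3,1), t=2.6296
    cross y-line → (3,0), t=3.6649 (wall)
  → r_2 = 3.6649
beam 3: φ=45°, α=330°
  d=(0.8660,-0.5000)  start (2,4)  tX=0.2425 tY=1.0800  stride 1/|dx|=1.1547 1/|dy|=2.0000
    cross x-line → (3,4), t=0.2425
    cross y-line → (3,3), t=1.0800
    cross x-line → (4,3), t=1.3972
    cross x-line → (5,3), t=2.5519
    cross y-line → (5,2), t=3.0800
    cross x-line → (6,2), t=3.7066 (wall)
  → r_3 = 3.7066

ranges = [1.7782, 3.6649, 3.7066]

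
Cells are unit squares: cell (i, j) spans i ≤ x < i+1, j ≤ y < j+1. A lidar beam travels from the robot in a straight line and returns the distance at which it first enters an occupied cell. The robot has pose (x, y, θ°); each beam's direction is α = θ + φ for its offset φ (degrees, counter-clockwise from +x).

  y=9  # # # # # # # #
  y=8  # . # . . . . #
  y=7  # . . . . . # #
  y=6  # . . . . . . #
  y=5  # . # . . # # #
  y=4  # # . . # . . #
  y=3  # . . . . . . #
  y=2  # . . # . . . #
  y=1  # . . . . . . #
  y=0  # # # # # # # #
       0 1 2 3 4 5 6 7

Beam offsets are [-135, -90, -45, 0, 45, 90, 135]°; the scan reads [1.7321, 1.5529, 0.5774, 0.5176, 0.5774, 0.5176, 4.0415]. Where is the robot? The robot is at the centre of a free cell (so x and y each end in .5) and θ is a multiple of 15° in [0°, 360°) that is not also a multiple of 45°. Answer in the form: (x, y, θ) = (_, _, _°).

(x, y, θ) = (5.5, 4.5, 105°)

The pose lattice has 40·16 = 640 candidates. Test each by forward raycasting.
  (1.5, 7.5, 195°): beam 1 = 1.0000 ≠ 1.7321 ✗
  (1.5, 5.5, 15°): beam 1 = 0.5774 ≠ 1.7321 ✗
  (6.5, 6.5, 345°): beam 1 = 1.0000 ≠ 1.7321 ✗
  (6.5, 1.5, 120°): beam 1 = 0.5176 ≠ 1.7321 ✗
  (4.5, 3.5, 60°): beam 1 = 2.5882 ≠ 1.7321 ✗
  …
  (5.5, 4.5, 105°): r_1=1.7321, r_2=1.5529, r_3=0.5774, r_4=0.5176, r_5=0.5774, r_6=0.5176, r_7=4.0415 — all match ✓
No second candidate reproduces the full scan.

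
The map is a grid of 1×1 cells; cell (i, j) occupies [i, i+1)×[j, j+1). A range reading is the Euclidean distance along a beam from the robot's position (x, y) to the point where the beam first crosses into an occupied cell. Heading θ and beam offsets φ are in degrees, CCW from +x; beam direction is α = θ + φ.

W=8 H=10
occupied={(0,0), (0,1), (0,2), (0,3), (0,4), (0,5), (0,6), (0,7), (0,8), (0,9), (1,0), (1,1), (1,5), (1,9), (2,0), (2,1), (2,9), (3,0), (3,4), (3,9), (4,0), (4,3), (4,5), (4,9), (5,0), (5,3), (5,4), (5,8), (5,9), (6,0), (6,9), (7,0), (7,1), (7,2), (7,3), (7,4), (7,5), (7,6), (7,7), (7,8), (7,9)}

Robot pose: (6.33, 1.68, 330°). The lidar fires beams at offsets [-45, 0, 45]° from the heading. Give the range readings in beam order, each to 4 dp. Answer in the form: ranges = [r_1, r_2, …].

beam 1: φ=-45°, α=285°
  direction (0.2588, -0.9659); cell (6,1); t to first gridline: x 2.5887, y 0.7040 (then +3.8637 / +1.0353)
    (6,0) via y @ 0.7040  # hit
  → r_1 = 0.7040
beam 2: φ=0°, α=330°
  direction (0.8660, -0.5000); cell (6,1); t to first gridline: x 0.7736, y 1.3600 (then +1.1547 / +2.0000)
    (7,1) via x @ 0.7736  # hit
  → r_2 = 0.7736
beam 3: φ=45°, α=15°
  direction (0.9659, 0.2588); cell (6,1); t to first gridline: x 0.6936, y 1.2364 (then +1.0353 / +3.8637)
    (7,1) via x @ 0.6936  # hit
  → r_3 = 0.6936

ranges = [0.7040, 0.7736, 0.6936]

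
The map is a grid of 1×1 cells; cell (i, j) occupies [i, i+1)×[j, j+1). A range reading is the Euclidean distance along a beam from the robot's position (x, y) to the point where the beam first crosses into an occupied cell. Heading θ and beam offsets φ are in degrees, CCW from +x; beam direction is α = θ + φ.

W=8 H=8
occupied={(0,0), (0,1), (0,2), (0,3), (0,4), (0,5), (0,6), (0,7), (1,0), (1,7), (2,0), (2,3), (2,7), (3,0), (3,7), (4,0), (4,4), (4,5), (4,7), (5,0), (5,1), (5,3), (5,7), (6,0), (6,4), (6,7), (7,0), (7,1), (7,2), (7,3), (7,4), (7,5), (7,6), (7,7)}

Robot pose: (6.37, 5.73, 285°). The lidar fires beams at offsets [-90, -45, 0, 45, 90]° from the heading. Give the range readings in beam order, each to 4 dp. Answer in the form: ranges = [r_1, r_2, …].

beam 1: φ=-90°, α=195°
  direction (-0.9659, -0.2588); cell (6,5); t to first gridline: x 0.3831, y 2.8205 (then +1.0353 / +3.8637)
    (5,5) via x @ 0.3831
    (4,5) via x @ 1.4183  # hit
  → r_1 = 1.4183
beam 2: φ=-45°, α=240°
  direction (-0.5000, -0.8660); cell (6,5); t to first gridline: x 0.7400, y 0.8429 (then +2.0000 / +1.1547)
    (5,5) via x @ 0.7400
    (5,4) via y @ 0.8429
    (5,3) via y @ 1.9976  # hit
  → r_2 = 1.9976
beam 3: φ=0°, α=285°
  direction (0.2588, -0.9659); cell (6,5); t to first gridline: x 2.4341, y 0.7558 (then +3.8637 / +1.0353)
    (6,4) via y @ 0.7558  # hit
  → r_3 = 0.7558
beam 4: φ=45°, α=330°
  direction (0.8660, -0.5000); cell (6,5); t to first gridline: x 0.7275, y 1.4600 (then +1.1547 / +2.0000)
    (7,5) via x @ 0.7275  # hit
  → r_4 = 0.7275
beam 5: φ=90°, α=15°
  direction (0.9659, 0.2588); cell (6,5); t to first gridline: x 0.6522, y 1.0432 (then +1.0353 / +3.8637)
    (7,5) via x @ 0.6522  # hit
  → r_5 = 0.6522

ranges = [1.4183, 1.9976, 0.7558, 0.7275, 0.6522]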